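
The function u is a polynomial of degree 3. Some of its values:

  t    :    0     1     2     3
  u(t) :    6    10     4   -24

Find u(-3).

54

Write u(t) = at³ + bt² + ct + d; the 4 given values yield a linear system in the 4 coefficients.
Solving, u(t) = -2t³ + t² + 5t + 6.
Then u(-3) = 54.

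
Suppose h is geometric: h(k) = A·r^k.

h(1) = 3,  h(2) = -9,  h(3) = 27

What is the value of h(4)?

Consecutive ratio: -9/3 = -3, and 27/(-9) = -3, so r = -3.
Then A·(-3)^1 = 3 gives A = -1, and h(k) = -1·(-3)^k.
h(4) = -1·(-3)^4 = -81.

-81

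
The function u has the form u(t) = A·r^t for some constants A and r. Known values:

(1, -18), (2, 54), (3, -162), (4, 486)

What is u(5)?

-1458

Consecutive ratio: 54/(-18) = -3, and -162/54 = -3, so r = -3.
Then A·(-3)^1 = -18 gives A = 6, and u(t) = 6·(-3)^t.
u(5) = 6·(-3)^5 = -1458.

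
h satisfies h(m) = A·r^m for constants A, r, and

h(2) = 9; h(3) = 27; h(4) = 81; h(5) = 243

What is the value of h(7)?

Consecutive ratio: 27/9 = 3, and 81/27 = 3, so r = 3.
Then A·3^2 = 9 gives A = 1, and h(m) = 1·3^m.
h(7) = 1·3^7 = 2187.

2187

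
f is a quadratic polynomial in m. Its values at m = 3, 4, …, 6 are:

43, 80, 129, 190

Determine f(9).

First differences: 37, 49, 61. Second differences: 12, 12.
Level-2 differences are constant, so f has degree 2.
Fitting a degree-2 polynomial gives f(m) = 6m² - 5m + 4.
Then f(9) = 445.

445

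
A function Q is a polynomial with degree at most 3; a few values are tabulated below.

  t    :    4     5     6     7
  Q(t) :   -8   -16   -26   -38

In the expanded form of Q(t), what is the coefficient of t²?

Write Q(t) = at³ + bt² + ct + d; the 4 given values yield a linear system in the 4 coefficients.
Solving, the leading coefficient vanishes, and Q(t) = -t² + t + 4.
The coefficient of t² is -1.

-1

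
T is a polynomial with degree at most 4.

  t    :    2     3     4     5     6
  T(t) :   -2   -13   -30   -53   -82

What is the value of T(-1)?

-5

First differences: -11, -17, -23, -29. Second differences: -6, -6, -6.
Level-2 differences are constant, so T has degree 2.
Fitting a degree-2 polynomial gives T(t) = -3t² + 4t + 2.
Then T(-1) = -5.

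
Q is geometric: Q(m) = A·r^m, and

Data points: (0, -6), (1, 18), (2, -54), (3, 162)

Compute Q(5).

1458

Consecutive ratio: 18/(-6) = -3, and -54/18 = -3, so r = -3.
Then A·(-3)^0 = -6 gives A = -6, and Q(m) = -6·(-3)^m.
Q(5) = -6·(-3)^5 = 1458.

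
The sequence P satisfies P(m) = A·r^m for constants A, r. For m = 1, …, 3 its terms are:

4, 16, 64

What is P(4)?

256

Consecutive ratio: 16/4 = 4, and 64/16 = 4, so r = 4.
Then A·4^1 = 4 gives A = 1, and P(m) = 1·4^m.
P(4) = 1·4^4 = 256.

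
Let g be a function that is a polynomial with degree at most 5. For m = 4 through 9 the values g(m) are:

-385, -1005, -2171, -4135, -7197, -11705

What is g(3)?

-107

First differences: -620, -1166, -1964, -3062, -4508. Second differences: -546, -798, -1098, -1446. Third differences: -252, -300, -348. Fourth differences: -48, -48.
Level-4 differences are constant, so g has degree 4.
Fitting a degree-4 polynomial gives g(m) = -2m^4 + 2m³ - m² + 5m - 5.
Then g(3) = -107.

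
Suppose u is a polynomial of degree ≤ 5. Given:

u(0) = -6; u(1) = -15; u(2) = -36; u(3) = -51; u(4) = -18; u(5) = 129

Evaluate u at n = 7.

Write u(n) = an^5 + bn^4 + cn³ + dn² + en + p; the 6 given values yield a linear system in the 6 coefficients.
Solving, the leading coefficient vanishes, and u(n) = n^4 - 3n³ - 4n² - 3n - 6.
Then u(7) = 1149.

1149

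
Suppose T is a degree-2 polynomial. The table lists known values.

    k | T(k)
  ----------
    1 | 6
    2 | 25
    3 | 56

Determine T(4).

99

Write T(k) = ak² + bk + c; the 3 given values yield a linear system in the 3 coefficients.
Solving, T(k) = 6k² + k - 1.
Then T(4) = 99.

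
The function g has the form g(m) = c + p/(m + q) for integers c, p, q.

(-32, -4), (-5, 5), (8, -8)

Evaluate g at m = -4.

10

(g(m) − c)(m + q) = p for each data point; the three points give a linear system in c and q, then p follows.
Solving: c = -5, q = 2, p = -30, so g(m) = -5 − 30/(m + 2).
Then g(-4) = -5 − 30/(-2) = 10.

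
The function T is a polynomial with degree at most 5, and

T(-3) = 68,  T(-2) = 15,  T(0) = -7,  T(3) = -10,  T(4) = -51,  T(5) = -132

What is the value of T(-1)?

Write T(m) = am^5 + bm^4 + cm³ + dm² + em + p; the 6 given values yield a linear system in the 6 coefficients.
Solving, the top 2 coefficients vanish, and T(m) = -2m³ + 4m² + 5m - 7.
Then T(-1) = -6.

-6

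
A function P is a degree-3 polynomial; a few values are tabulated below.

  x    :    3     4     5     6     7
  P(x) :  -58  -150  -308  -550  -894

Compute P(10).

-2718

First differences: -92, -158, -242, -344. Second differences: -66, -84, -102. Third differences: -18, -18.
Level-3 differences are constant, so P has degree 3.
Fitting a degree-3 polynomial gives P(x) = -3x³ + 3x² - 2x + 2.
Then P(10) = -2718.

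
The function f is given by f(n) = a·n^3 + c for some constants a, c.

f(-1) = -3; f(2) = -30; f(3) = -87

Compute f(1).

From f(-1) = -3 and f(2) = -30: -1a + c = -3 and 8a + c = -30.
Subtracting: 9a = -27, so a = -3; then c = -3 − (-3)·(-1) = -6.
So f(n) = -3n³ − 6, and f(1) = -9.

-9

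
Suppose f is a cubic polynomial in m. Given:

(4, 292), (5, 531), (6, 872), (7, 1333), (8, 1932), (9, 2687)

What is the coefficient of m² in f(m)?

6

First differences: 239, 341, 461, 599, 755. Second differences: 102, 120, 138, 156. Third differences: 18, 18, 18.
Level-3 differences are constant, so f has degree 3.
Fitting a degree-3 polynomial gives f(m) = 3m³ + 6m² + 2m - 4.
The coefficient of m² is 6.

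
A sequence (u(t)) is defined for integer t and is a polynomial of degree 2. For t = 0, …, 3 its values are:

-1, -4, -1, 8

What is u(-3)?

First differences: -3, 3, 9. Second differences: 6, 6.
Level-2 differences are constant, so u has degree 2.
Fitting a degree-2 polynomial gives u(t) = 3t² - 6t - 1.
Then u(-3) = 44.

44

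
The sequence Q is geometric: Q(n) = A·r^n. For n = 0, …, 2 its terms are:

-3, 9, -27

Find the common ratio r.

-3

Consecutive ratio: 9/(-3) = -3, and -27/9 = -3, so r = -3.
Then A·(-3)^0 = -3 gives A = -3, and Q(n) = -3·(-3)^n.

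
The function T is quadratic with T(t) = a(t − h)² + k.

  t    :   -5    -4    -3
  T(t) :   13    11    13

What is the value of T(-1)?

First differences -2, 2; second difference 4 = 2a, so a = 2.
Expanding, the t-coefficient is −2ah = -4h; matching it to the data gives h = -4, and then k = 11.
So T(t) = 2(t + 4)² + 11.
T(-1) = 2·3² + 11 = 29.

29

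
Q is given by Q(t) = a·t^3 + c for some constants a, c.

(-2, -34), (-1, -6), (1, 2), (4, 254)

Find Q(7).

1370

From Q(-2) = -34 and Q(-1) = -6: -8a + c = -34 and -1a + c = -6.
Subtracting: 7a = 28, so a = 4; then c = -34 − 4·(-8) = -2.
So Q(t) = 4t³ − 2, and Q(7) = 1370.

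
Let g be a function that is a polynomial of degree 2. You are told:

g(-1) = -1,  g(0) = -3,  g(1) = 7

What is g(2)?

29

Write g(k) = ak² + bk + c; the 3 given values yield a linear system in the 3 coefficients.
Solving, g(k) = 6k² + 4k - 3.
Then g(2) = 29.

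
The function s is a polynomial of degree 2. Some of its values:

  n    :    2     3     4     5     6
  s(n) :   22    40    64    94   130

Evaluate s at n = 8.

220

First differences: 18, 24, 30, 36. Second differences: 6, 6, 6.
Level-2 differences are constant, so s has degree 2.
Fitting a degree-2 polynomial gives s(n) = 3n² + 3n + 4.
Then s(8) = 220.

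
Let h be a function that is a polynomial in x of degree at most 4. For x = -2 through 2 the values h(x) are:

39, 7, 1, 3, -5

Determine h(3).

-41

First differences: -32, -6, 2, -8. Second differences: 26, 8, -10. Third differences: -18, -18.
Level-3 differences are constant, so h has degree 3.
Fitting a degree-3 polynomial gives h(x) = -3x³ + 4x² + x + 1.
Then h(3) = -41.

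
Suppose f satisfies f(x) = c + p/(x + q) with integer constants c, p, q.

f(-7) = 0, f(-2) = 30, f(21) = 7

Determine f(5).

9

(f(x) − c)(x + q) = p for each data point; the three points give a linear system in c and q, then p follows.
Solving: c = 6, q = 3, p = 24, so f(x) = 6 + 24/(x + 3).
Then f(5) = 6 + 24/8 = 9.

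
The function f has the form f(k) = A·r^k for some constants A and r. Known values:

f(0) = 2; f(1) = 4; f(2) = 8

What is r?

2

Consecutive ratio: 4/2 = 2, and 8/4 = 2, so r = 2.
Then A·2^0 = 2 gives A = 2, and f(k) = 2·2^k.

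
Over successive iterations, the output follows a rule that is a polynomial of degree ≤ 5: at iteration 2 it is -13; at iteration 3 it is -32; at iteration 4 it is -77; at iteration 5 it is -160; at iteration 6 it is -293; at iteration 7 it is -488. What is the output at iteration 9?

Write the value at k as Q(k).
First differences: -19, -45, -83, -133, -195. Second differences: -26, -38, -50, -62. Third differences: -12, -12, -12.
Level-3 differences are constant, so Q has degree 3.
Fitting a degree-3 polynomial gives Q(k) = -2k³ + 5k² - 6k - 5.
Then Q(9) = -1112.

-1112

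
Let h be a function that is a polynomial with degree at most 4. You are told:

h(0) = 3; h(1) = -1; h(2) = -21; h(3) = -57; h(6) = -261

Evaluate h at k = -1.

-9

Write h(k) = ak^4 + bk³ + ck² + dk + e; the 5 given values yield a linear system in the 5 coefficients.
Solving, the top 2 coefficients vanish, and h(k) = -8k² + 4k + 3.
Then h(-1) = -9.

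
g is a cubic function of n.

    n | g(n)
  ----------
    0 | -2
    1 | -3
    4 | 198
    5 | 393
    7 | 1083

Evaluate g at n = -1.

3

Write g(n) = an³ + bn² + cn + d; the 5 given values yield a linear system in the 4 coefficients.
Solving, g(n) = 3n³ + 2n² - 6n - 2.
Then g(-1) = 3.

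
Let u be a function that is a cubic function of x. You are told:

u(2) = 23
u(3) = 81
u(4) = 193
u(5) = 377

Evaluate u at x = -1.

Write u(x) = ax³ + bx² + cx + d; the 4 given values yield a linear system in the 4 coefficients.
Solving, u(x) = 3x³ + x - 3.
Then u(-1) = -7.

-7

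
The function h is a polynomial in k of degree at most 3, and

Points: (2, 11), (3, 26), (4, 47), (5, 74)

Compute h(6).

Write h(k) = ak³ + bk² + ck + d; the 4 given values yield a linear system in the 4 coefficients.
Solving, the leading coefficient vanishes, and h(k) = 3k² - 1.
Then h(6) = 107.

107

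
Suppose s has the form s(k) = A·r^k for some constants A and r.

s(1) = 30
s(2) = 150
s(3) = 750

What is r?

5

Consecutive ratio: 150/30 = 5, and 750/150 = 5, so r = 5.
Then A·5^1 = 30 gives A = 6, and s(k) = 6·5^k.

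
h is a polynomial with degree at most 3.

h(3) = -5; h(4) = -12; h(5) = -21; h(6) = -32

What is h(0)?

First differences: -7, -9, -11. Second differences: -2, -2.
Level-2 differences are constant, so h has degree 2.
Fitting a degree-2 polynomial gives h(x) = -x² + 4.
The constant term is h(0) = 4.

4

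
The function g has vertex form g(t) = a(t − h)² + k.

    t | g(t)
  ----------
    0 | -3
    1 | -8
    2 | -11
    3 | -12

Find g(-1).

4

First differences -5, -3, -1; second difference 2 = 2a, so a = 1.
Expanding, the t-coefficient is −2ah = -2h; matching it to the data gives h = 3, and then k = -12.
So g(t) = 1(t − 3)² − 12.
g(-1) = 1·(-4)² − 12 = 4.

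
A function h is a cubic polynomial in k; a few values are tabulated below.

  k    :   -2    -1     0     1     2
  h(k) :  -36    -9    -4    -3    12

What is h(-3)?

-103

Write h(k) = ak³ + bk² + ck + d; the 5 given values yield a linear system in the 4 coefficients.
Solving, h(k) = 3k³ - 2k² - 4.
Then h(-3) = -103.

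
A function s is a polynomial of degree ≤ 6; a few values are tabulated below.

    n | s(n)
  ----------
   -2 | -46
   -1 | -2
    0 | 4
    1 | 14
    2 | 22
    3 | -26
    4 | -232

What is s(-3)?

-218

Write s(n) = an^6 + bn^5 + cn^4 + dn³ + en² + pn + q; the 7 given values yield a linear system in the 7 coefficients.
Solving, the top 2 coefficients vanish, and s(n) = -2n^4 + 3n³ + 4n² + 5n + 4.
Then s(-3) = -218.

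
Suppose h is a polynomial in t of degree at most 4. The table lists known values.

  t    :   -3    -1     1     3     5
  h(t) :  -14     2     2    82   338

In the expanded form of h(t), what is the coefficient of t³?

2

Write h(t) = at^4 + bt³ + ct² + dt + e; the 5 given values yield a linear system in the 5 coefficients.
Solving, the leading coefficient vanishes, and h(t) = 2t³ + 4t² - 2t - 2.
The coefficient of t³ is 2.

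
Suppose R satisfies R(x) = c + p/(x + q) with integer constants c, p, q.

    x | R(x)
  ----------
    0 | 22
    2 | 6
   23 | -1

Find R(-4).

(R(x) − c)(x + q) = p for each data point; the three points give a linear system in c and q, then p follows.
Solving: c = -2, q = 1, p = 24, so R(x) = -2 + 24/(x + 1).
Then R(-4) = -2 + 24/(-3) = -10.

-10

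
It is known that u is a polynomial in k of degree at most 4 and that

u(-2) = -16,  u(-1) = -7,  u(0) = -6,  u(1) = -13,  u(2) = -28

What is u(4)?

-82

First differences: 9, 1, -7, -15. Second differences: -8, -8, -8.
Level-2 differences are constant, so u has degree 2.
Fitting a degree-2 polynomial gives u(k) = -4k² - 3k - 6.
Then u(4) = -82.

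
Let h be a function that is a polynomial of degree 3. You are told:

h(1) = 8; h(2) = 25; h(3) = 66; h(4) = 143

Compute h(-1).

Write h(x) = ax³ + bx² + cx + d; the 4 given values yield a linear system in the 4 coefficients.
Solving, h(x) = 2x³ + 3x + 3.
Then h(-1) = -2.

-2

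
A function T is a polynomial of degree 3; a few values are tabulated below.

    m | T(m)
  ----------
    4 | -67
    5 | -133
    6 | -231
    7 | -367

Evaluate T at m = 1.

Write T(m) = am³ + bm² + cm + d; the 4 given values yield a linear system in the 4 coefficients.
Solving, T(m) = -m³ - m² + 4m - 3.
Then T(1) = -1.

-1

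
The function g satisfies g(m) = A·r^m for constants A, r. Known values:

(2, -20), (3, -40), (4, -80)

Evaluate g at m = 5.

-160

Consecutive ratio: -40/(-20) = 2, and -80/(-40) = 2, so r = 2.
Then A·2^2 = -20 gives A = -5, and g(m) = -5·2^m.
g(5) = -5·2^5 = -160.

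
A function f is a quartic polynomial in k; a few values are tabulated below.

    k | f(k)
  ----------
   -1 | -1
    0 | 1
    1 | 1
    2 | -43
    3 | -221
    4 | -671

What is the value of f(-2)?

-11

Write f(k) = ak^4 + bk³ + ck² + dk + e; the 6 given values yield a linear system in the 5 coefficients.
Solving, f(k) = -2k^4 - 3k³ + k² + 4k + 1.
Then f(-2) = -11.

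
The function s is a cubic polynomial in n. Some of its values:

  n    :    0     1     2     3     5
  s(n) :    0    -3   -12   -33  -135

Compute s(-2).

Write s(n) = an³ + bn² + cn + d; the 5 given values yield a linear system in the 4 coefficients.
Solving, s(n) = -n³ - 2n.
Then s(-2) = 12.

12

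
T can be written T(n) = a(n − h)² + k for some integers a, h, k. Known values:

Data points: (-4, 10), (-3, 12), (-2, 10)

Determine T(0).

-6

First differences 2, -2; second difference -4 = 2a, so a = -2.
Expanding, the n-coefficient is −2ah = 4h; matching it to the data gives h = -3, and then k = 12.
So T(n) = -2(n + 3)² + 12.
T(0) = -2·3² + 12 = -6.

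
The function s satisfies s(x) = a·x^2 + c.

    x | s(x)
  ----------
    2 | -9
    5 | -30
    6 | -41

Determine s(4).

From s(2) = -9 and s(5) = -30: 4a + c = -9 and 25a + c = -30.
Subtracting: 21a = -21, so a = -1; then c = -9 − (-1)·4 = -5.
So s(x) = -1x² − 5, and s(4) = -21.

-21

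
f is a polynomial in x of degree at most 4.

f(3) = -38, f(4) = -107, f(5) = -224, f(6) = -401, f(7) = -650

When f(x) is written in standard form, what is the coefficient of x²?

0

First differences: -69, -117, -177, -249. Second differences: -48, -60, -72. Third differences: -12, -12.
Level-3 differences are constant, so f has degree 3.
Fitting a degree-3 polynomial gives f(x) = -2x³ + 5x + 1.
The coefficient of x² is 0.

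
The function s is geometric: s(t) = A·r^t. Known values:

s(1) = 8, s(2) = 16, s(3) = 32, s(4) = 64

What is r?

Consecutive ratio: 16/8 = 2, and 32/16 = 2, so r = 2.
Then A·2^1 = 8 gives A = 4, and s(t) = 4·2^t.

2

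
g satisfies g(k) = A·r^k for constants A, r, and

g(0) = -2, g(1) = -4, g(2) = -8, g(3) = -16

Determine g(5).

Consecutive ratio: -4/(-2) = 2, and -8/(-4) = 2, so r = 2.
Then A·2^0 = -2 gives A = -2, and g(k) = -2·2^k.
g(5) = -2·2^5 = -64.

-64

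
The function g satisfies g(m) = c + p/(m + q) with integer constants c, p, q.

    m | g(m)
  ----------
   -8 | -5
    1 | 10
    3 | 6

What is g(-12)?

-3

(g(m) − c)(m + q) = p for each data point; the three points give a linear system in c and q, then p follows.
Solving: c = 0, q = 2, p = 30, so g(m) = 30/(m + 2).
Then g(-12) = 0 + 30/(-10) = -3.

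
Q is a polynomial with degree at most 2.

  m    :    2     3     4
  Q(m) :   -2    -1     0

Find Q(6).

2

Write Q(m) = am² + bm + c; the 3 given values yield a linear system in the 3 coefficients.
Solving, the leading coefficient vanishes, and Q(m) = m - 4.
Then Q(6) = 2.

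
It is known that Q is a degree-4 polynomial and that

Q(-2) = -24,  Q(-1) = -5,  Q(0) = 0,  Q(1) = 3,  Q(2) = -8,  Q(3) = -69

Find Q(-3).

First differences: 19, 5, 3, -11, -61. Second differences: -14, -2, -14, -50. Third differences: 12, -12, -36. Fourth differences: -24, -24.
Level-4 differences are constant, so Q has degree 4.
Fitting a degree-4 polynomial gives Q(k) = -k^4 + 4k.
Then Q(-3) = -93.

-93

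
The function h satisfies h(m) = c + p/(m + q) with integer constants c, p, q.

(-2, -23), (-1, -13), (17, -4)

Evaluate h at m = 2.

(h(m) − c)(m + q) = p for each data point; the three points give a linear system in c and q, then p follows.
Solving: c = -3, q = 3, p = -20, so h(m) = -3 − 20/(m + 3).
Then h(2) = -3 − 20/5 = -7.

-7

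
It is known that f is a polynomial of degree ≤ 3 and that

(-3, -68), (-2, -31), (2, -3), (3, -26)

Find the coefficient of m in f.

7

Write f(m) = am³ + bm² + cm + d; the 4 given values yield a linear system in the 4 coefficients.
Solving, the leading coefficient vanishes, and f(m) = -6m² + 7m + 7.
The coefficient of m is 7.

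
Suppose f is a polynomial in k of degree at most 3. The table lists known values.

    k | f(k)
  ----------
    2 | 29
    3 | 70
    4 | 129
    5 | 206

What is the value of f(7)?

First differences: 41, 59, 77. Second differences: 18, 18.
Level-2 differences are constant, so f has degree 2.
Fitting a degree-2 polynomial gives f(k) = 9k² - 4k + 1.
Then f(7) = 414.

414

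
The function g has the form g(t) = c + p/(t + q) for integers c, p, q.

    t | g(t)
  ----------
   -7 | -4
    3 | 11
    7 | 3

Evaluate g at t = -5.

(g(t) − c)(t + q) = p for each data point; the three points give a linear system in c and q, then p follows.
Solving: c = -1, q = -1, p = 24, so g(t) = -1 + 24/(t − 1).
Then g(-5) = -1 + 24/(-6) = -5.

-5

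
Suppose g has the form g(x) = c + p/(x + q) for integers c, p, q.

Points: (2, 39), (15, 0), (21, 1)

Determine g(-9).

6

(g(x) − c)(x + q) = p for each data point; the three points give a linear system in c and q, then p follows.
Solving: c = 3, q = -3, p = -36, so g(x) = 3 − 36/(x − 3).
Then g(-9) = 3 − 36/(-12) = 6.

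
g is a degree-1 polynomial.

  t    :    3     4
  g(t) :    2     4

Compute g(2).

Write g(t) = at + b; the 2 given values yield a linear system in the 2 coefficients.
Solving, g(t) = 2t - 4.
Then g(2) = 0.

0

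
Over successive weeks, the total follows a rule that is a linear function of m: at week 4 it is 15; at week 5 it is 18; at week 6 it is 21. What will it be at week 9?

Write the value at m as u(m).
First differences: 3, 3.
Level-1 differences are constant, so u has degree 1.
Fitting a degree-1 polynomial gives u(m) = 3m + 3.
Then u(9) = 30.

30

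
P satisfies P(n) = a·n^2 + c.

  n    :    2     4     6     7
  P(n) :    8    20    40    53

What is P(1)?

From P(2) = 8 and P(4) = 20: 4a + c = 8 and 16a + c = 20.
Subtracting: 12a = 12, so a = 1; then c = 8 − 1·4 = 4.
So P(n) = 1n² + 4, and P(1) = 5.

5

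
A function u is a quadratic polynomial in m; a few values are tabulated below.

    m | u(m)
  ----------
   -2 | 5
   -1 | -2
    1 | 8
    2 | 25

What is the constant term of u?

Write u(m) = am² + bm + c; the 4 given values yield a linear system in the 3 coefficients.
Solving, u(m) = 4m² + 5m - 1.
The constant term is u(0) = -1.

-1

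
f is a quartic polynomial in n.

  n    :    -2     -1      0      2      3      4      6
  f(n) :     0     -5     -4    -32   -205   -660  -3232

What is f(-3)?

Write f(n) = an^4 + bn³ + cn² + dn + e; the 7 given values yield a linear system in the 5 coefficients.
Solving, f(n) = -2n^4 - 4n³ + 5n² + 8n - 4.
Then f(-3) = -37.

-37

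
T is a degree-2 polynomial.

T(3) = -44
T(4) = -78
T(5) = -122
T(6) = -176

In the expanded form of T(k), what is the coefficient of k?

1

Write T(k) = ak² + bk + c; the 4 given values yield a linear system in the 3 coefficients.
Solving, T(k) = -5k² + k - 2.
The coefficient of k is 1.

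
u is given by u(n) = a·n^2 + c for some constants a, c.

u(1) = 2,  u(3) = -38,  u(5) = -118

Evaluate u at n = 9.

-398

From u(1) = 2 and u(3) = -38: 1a + c = 2 and 9a + c = -38.
Subtracting: 8a = -40, so a = -5; then c = 2 − (-5)·1 = 7.
So u(n) = -5n² + 7, and u(9) = -398.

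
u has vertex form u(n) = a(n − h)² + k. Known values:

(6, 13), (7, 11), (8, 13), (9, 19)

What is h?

First differences -2, 2, 6; second difference 4 = 2a, so a = 2.
Expanding, the n-coefficient is −2ah = -4h; matching it to the data gives h = 7, and then k = 11.
So u(n) = 2(n − 7)² + 11.
Hence h = 7.

7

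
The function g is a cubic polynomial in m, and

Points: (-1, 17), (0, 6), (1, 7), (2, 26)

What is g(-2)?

34

Write g(m) = am³ + bm² + cm + d; the 4 given values yield a linear system in the 4 coefficients.
Solving, g(m) = m³ + 6m² - 6m + 6.
Then g(-2) = 34.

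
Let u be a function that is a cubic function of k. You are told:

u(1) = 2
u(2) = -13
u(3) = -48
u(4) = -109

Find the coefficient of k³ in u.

-1

Write u(k) = ak³ + bk² + ck + d; the 4 given values yield a linear system in the 4 coefficients.
Solving, u(k) = -k³ - 4k² + 4k + 3.
The coefficient of k³ is -1.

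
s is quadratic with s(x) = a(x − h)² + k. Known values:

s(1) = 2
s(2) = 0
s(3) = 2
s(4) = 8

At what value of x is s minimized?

First differences -2, 2, 6; second difference 4 = 2a, so a = 2.
Expanding, the x-coefficient is −2ah = -4h; matching it to the data gives h = 2, and then k = 0.
So s(x) = 2(x − 2)² + 0.
Hence h = 2.

2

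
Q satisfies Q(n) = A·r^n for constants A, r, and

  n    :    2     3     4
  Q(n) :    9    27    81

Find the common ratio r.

Consecutive ratio: 27/9 = 3, and 81/27 = 3, so r = 3.
Then A·3^2 = 9 gives A = 1, and Q(n) = 1·3^n.

3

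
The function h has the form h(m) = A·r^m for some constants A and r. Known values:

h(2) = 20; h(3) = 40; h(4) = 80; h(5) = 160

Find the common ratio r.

Consecutive ratio: 40/20 = 2, and 80/40 = 2, so r = 2.
Then A·2^2 = 20 gives A = 5, and h(m) = 5·2^m.

2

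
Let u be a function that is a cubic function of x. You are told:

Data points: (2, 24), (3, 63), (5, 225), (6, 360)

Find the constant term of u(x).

0

Write u(x) = ax³ + bx² + cx + d; the 4 given values yield a linear system in the 4 coefficients.
Solving, u(x) = x³ + 4x².
The constant term is u(0) = 0.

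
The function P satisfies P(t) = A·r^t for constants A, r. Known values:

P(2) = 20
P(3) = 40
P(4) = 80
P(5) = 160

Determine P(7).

640

Consecutive ratio: 40/20 = 2, and 80/40 = 2, so r = 2.
Then A·2^2 = 20 gives A = 5, and P(t) = 5·2^t.
P(7) = 5·2^7 = 640.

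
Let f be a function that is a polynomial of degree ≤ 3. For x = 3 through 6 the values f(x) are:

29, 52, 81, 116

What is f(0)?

-4

First differences: 23, 29, 35. Second differences: 6, 6.
Level-2 differences are constant, so f has degree 2.
Fitting a degree-2 polynomial gives f(x) = 3x² + 2x - 4.
The constant term is f(0) = -4.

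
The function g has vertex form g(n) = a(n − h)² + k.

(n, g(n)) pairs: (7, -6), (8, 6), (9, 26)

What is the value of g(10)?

54

First differences 12, 20; second difference 8 = 2a, so a = 4.
Expanding, the n-coefficient is −2ah = -8h; matching it to the data gives h = 6, and then k = -10.
So g(n) = 4(n − 6)² − 10.
g(10) = 4·4² − 10 = 54.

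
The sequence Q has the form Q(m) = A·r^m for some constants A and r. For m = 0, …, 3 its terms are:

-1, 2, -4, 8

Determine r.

-2

Consecutive ratio: 2/(-1) = -2, and -4/2 = -2, so r = -2.
Then A·(-2)^0 = -1 gives A = -1, and Q(m) = -1·(-2)^m.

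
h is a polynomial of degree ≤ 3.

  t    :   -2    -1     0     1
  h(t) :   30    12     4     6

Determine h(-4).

96

First differences: -18, -8, 2. Second differences: 10, 10.
Level-2 differences are constant, so h has degree 2.
Fitting a degree-2 polynomial gives h(t) = 5t² - 3t + 4.
Then h(-4) = 96.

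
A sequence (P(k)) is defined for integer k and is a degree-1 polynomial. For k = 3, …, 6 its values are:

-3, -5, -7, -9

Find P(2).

First differences: -2, -2, -2.
Level-1 differences are constant, so P has degree 1.
Fitting a degree-1 polynomial gives P(k) = -2k + 3.
Then P(2) = -1.

-1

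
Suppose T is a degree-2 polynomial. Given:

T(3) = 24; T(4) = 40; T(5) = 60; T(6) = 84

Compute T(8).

144

First differences: 16, 20, 24. Second differences: 4, 4.
Level-2 differences are constant, so T has degree 2.
Fitting a degree-2 polynomial gives T(m) = 2m² + 2m.
Then T(8) = 144.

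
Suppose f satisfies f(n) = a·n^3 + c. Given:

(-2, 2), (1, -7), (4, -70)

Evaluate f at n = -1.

-5

From f(-2) = 2 and f(1) = -7: -8a + c = 2 and 1a + c = -7.
Subtracting: 9a = -9, so a = -1; then c = 2 − (-1)·(-8) = -6.
So f(n) = -1n³ − 6, and f(-1) = -5.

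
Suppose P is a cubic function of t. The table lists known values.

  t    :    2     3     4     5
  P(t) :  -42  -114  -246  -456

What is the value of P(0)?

Write P(t) = at³ + bt² + ct + d; the 4 given values yield a linear system in the 4 coefficients.
Solving, P(t) = -3t³ - 3t² - 6.
Then P(0) = -6.

-6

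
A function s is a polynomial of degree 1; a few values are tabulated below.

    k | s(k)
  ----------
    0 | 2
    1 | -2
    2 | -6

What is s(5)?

-18

Write s(k) = ak + b; the 3 given values yield a linear system in the 2 coefficients.
Solving, s(k) = -4k + 2.
Then s(5) = -18.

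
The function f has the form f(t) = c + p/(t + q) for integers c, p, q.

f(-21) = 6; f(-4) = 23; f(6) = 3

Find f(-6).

11

(f(t) − c)(t + q) = p for each data point; the three points give a linear system in c and q, then p follows.
Solving: c = 5, q = 3, p = -18, so f(t) = 5 − 18/(t + 3).
Then f(-6) = 5 − 18/(-3) = 11.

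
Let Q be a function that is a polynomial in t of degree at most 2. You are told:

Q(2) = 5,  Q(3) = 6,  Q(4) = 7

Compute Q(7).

10

First differences: 1, 1.
Level-1 differences are constant, so Q has degree 1.
Fitting a degree-1 polynomial gives Q(t) = t + 3.
Then Q(7) = 10.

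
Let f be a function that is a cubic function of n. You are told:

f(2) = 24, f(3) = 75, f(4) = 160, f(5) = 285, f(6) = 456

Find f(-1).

First differences: 51, 85, 125, 171. Second differences: 34, 40, 46. Third differences: 6, 6.
Level-3 differences are constant, so f has degree 3.
Fitting a degree-3 polynomial gives f(n) = n³ + 8n² - 8n.
Then f(-1) = 15.

15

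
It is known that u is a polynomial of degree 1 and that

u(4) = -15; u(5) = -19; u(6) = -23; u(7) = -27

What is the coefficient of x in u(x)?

First differences: -4, -4, -4.
Level-1 differences are constant, so u has degree 1.
Fitting a degree-1 polynomial gives u(x) = -4x + 1.
The coefficient of x is -4.

-4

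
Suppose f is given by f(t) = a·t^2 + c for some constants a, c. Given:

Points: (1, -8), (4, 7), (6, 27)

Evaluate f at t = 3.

From f(1) = -8 and f(4) = 7: 1a + c = -8 and 16a + c = 7.
Subtracting: 15a = 15, so a = 1; then c = -8 − 1·1 = -9.
So f(t) = 1t² − 9, and f(3) = 0.

0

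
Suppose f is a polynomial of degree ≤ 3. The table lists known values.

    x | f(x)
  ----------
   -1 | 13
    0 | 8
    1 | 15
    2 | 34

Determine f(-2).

First differences: -5, 7, 19. Second differences: 12, 12.
Level-2 differences are constant, so f has degree 2.
Fitting a degree-2 polynomial gives f(x) = 6x² + x + 8.
Then f(-2) = 30.

30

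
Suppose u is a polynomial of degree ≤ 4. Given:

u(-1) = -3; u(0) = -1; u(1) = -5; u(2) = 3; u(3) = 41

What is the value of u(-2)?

Write u(k) = ak^4 + bk³ + ck² + dk + e; the 5 given values yield a linear system in the 5 coefficients.
Solving, the leading coefficient vanishes, and u(k) = 3k³ - 3k² - 4k - 1.
Then u(-2) = -29.

-29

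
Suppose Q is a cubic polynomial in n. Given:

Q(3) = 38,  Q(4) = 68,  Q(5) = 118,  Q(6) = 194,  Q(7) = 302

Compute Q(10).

878

First differences: 30, 50, 76, 108. Second differences: 20, 26, 32. Third differences: 6, 6.
Level-3 differences are constant, so Q has degree 3.
Fitting a degree-3 polynomial gives Q(n) = n³ - 2n² + 7n + 8.
Then Q(10) = 878.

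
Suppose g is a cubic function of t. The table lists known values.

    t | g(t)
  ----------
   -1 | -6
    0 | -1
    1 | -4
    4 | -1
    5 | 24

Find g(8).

255

Write g(t) = at³ + bt² + ct + d; the 5 given values yield a linear system in the 4 coefficients.
Solving, g(t) = t³ - 4t² - 1.
Then g(8) = 255.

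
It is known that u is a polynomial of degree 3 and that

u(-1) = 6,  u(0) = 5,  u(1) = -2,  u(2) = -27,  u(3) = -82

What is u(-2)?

13

First differences: -1, -7, -25, -55. Second differences: -6, -18, -30. Third differences: -12, -12.
Level-3 differences are constant, so u has degree 3.
Fitting a degree-3 polynomial gives u(m) = -2m³ - 3m² - 2m + 5.
Then u(-2) = 13.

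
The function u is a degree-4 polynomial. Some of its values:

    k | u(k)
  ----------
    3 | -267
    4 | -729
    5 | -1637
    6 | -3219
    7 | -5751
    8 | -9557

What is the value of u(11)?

First differences: -462, -908, -1582, -2532, -3806. Second differences: -446, -674, -950, -1274. Third differences: -228, -276, -324. Fourth differences: -48, -48.
Level-4 differences are constant, so u has degree 4.
Fitting a degree-4 polynomial gives u(k) = -2k^4 - 2k³ - 5k² - 3k + 3.
Then u(11) = -32579.

-32579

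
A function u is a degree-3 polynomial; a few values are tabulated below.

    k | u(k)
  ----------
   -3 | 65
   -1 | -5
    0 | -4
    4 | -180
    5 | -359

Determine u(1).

Write u(k) = ak³ + bk² + ck + d; the 5 given values yield a linear system in the 4 coefficients.
Solving, u(k) = -3k³ + 4k - 4.
Then u(1) = -3.

-3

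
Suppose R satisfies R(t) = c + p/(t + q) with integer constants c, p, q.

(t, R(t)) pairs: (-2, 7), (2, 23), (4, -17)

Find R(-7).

(R(t) − c)(t + q) = p for each data point; the three points give a linear system in c and q, then p follows.
Solving: c = 3, q = -3, p = -20, so R(t) = 3 − 20/(t − 3).
Then R(-7) = 3 − 20/(-10) = 5.

5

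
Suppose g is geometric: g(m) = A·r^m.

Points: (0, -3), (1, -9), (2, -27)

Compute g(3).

-81

Consecutive ratio: -9/(-3) = 3, and -27/(-9) = 3, so r = 3.
Then A·3^0 = -3 gives A = -3, and g(m) = -3·3^m.
g(3) = -3·3^3 = -81.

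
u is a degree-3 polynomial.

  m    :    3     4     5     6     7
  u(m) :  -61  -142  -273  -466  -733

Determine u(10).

First differences: -81, -131, -193, -267. Second differences: -50, -62, -74. Third differences: -12, -12.
Level-3 differences are constant, so u has degree 3.
Fitting a degree-3 polynomial gives u(m) = -2m³ - m² + 2.
Then u(10) = -2098.

-2098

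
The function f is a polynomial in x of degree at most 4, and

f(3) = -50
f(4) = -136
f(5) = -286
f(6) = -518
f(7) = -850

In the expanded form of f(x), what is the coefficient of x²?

4

Write f(x) = ax^4 + bx³ + cx² + dx + e; the 5 given values yield a linear system in the 5 coefficients.
Solving, the leading coefficient vanishes, and f(x) = -3x³ + 4x² - 3x + 4.
The coefficient of x² is 4.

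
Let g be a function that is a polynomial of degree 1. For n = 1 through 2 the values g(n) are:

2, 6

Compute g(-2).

-10

Write g(n) = an + b; the 2 given values yield a linear system in the 2 coefficients.
Solving, g(n) = 4n - 2.
Then g(-2) = -10.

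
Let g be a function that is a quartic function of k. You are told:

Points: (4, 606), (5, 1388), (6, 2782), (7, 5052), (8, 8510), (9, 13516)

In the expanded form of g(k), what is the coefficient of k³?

First differences: 782, 1394, 2270, 3458, 5006. Second differences: 612, 876, 1188, 1548. Third differences: 264, 312, 360. Fourth differences: 48, 48.
Level-4 differences are constant, so g has degree 4.
Fitting a degree-4 polynomial gives g(k) = 2k^4 + 4k² + 8k - 2.
The coefficient of k³ is 0.

0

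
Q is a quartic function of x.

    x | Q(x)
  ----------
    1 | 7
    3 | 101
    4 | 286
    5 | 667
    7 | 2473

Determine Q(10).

Write Q(x) = ax^4 + bx³ + cx² + dx + e; the 5 given values yield a linear system in the 5 coefficients.
Solving, Q(x) = x^4 + x² + 3x + 2.
Then Q(10) = 10132.

10132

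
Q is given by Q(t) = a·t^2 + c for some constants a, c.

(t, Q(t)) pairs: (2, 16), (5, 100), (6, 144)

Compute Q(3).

36

From Q(2) = 16 and Q(5) = 100: 4a + c = 16 and 25a + c = 100.
Subtracting: 21a = 84, so a = 4; then c = 16 − 4·4 = 0.
So Q(t) = 4t² + 0, and Q(3) = 36.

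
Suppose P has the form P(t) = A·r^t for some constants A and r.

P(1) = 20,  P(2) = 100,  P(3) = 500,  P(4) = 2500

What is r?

Consecutive ratio: 100/20 = 5, and 500/100 = 5, so r = 5.
Then A·5^1 = 20 gives A = 4, and P(t) = 4·5^t.

5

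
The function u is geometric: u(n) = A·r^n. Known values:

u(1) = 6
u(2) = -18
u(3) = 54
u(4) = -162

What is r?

-3

Consecutive ratio: -18/6 = -3, and 54/(-18) = -3, so r = -3.
Then A·(-3)^1 = 6 gives A = -2, and u(n) = -2·(-3)^n.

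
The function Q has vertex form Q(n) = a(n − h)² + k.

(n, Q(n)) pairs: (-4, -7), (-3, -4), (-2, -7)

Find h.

-3

First differences 3, -3; second difference -6 = 2a, so a = -3.
Expanding, the n-coefficient is −2ah = 6h; matching it to the data gives h = -3, and then k = -4.
So Q(n) = -3(n + 3)² − 4.
Hence h = -3.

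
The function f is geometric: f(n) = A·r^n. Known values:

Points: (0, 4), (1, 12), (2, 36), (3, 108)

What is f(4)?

324

Consecutive ratio: 12/4 = 3, and 36/12 = 3, so r = 3.
Then A·3^0 = 4 gives A = 4, and f(n) = 4·3^n.
f(4) = 4·3^4 = 324.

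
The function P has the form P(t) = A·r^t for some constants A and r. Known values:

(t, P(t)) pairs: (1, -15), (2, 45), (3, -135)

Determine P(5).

-1215

Consecutive ratio: 45/(-15) = -3, and -135/45 = -3, so r = -3.
Then A·(-3)^1 = -15 gives A = 5, and P(t) = 5·(-3)^t.
P(5) = 5·(-3)^5 = -1215.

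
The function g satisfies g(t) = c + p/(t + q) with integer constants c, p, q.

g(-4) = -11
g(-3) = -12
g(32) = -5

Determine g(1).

(g(t) − c)(t + q) = p for each data point; the three points give a linear system in c and q, then p follows.
Solving: c = -6, q = -2, p = 30, so g(t) = -6 + 30/(t − 2).
Then g(1) = -6 + 30/(-1) = -36.

-36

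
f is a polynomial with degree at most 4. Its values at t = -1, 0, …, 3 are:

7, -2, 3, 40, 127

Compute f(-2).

12

First differences: -9, 5, 37, 87. Second differences: 14, 32, 50. Third differences: 18, 18.
Level-3 differences are constant, so f has degree 3.
Fitting a degree-3 polynomial gives f(t) = 3t³ + 7t² - 5t - 2.
Then f(-2) = 12.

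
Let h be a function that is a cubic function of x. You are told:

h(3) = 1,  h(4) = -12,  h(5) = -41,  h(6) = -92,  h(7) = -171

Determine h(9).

Write h(x) = ax³ + bx² + cx + d; the 5 given values yield a linear system in the 4 coefficients.
Solving, h(x) = -x³ + 4x² - 4x + 4.
Then h(9) = -437.

-437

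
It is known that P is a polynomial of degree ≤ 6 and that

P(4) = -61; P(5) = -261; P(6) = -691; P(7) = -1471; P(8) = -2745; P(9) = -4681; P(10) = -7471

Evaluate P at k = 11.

Write P(k) = ak^6 + bk^5 + ck^4 + dk³ + ek² + pk + q; the 7 given values yield a linear system in the 7 coefficients.
Solving, the top 2 coefficients vanish, and P(k) = -k^4 + 2k³ + 6k² - 7k - 1.
Then P(11) = -11331.

-11331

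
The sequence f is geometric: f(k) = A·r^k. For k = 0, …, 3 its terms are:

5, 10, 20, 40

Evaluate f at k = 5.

160

Consecutive ratio: 10/5 = 2, and 20/10 = 2, so r = 2.
Then A·2^0 = 5 gives A = 5, and f(k) = 5·2^k.
f(5) = 5·2^5 = 160.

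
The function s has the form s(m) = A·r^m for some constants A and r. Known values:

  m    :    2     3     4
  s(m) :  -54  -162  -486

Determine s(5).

-1458

Consecutive ratio: -162/(-54) = 3, and -486/(-162) = 3, so r = 3.
Then A·3^2 = -54 gives A = -6, and s(m) = -6·3^m.
s(5) = -6·3^5 = -1458.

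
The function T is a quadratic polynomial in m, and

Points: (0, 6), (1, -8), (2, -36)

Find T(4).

-134

Write T(m) = am² + bm + c; the 3 given values yield a linear system in the 3 coefficients.
Solving, T(m) = -7m² - 7m + 6.
Then T(4) = -134.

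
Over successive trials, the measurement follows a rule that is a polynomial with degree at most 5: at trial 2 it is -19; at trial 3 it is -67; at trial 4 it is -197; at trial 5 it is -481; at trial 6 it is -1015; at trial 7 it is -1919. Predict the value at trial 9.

-5437

Write the value at x as h(x).
First differences: -48, -130, -284, -534, -904. Second differences: -82, -154, -250, -370. Third differences: -72, -96, -120. Fourth differences: -24, -24.
Level-4 differences are constant, so h has degree 4.
Fitting a degree-4 polynomial gives h(x) = -x^4 + 2x³ - 4x² - x - 1.
Then h(9) = -5437.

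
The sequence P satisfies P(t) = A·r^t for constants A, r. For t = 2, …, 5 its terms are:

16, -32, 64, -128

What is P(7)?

-512

Consecutive ratio: -32/16 = -2, and 64/(-32) = -2, so r = -2.
Then A·(-2)^2 = 16 gives A = 4, and P(t) = 4·(-2)^t.
P(7) = 4·(-2)^7 = -512.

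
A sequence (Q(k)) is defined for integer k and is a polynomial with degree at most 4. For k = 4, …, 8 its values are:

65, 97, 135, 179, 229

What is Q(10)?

Write Q(k) = ak^4 + bk³ + ck² + dk + e; the 5 given values yield a linear system in the 5 coefficients.
Solving, the top 2 coefficients vanish, and Q(k) = 3k² + 5k - 3.
Then Q(10) = 347.

347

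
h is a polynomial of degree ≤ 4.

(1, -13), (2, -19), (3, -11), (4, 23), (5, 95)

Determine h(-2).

-31

Write h(k) = ak^4 + bk³ + ck² + dk + e; the 5 given values yield a linear system in the 5 coefficients.
Solving, the leading coefficient vanishes, and h(k) = 2k³ - 5k² - 5k - 5.
Then h(-2) = -31.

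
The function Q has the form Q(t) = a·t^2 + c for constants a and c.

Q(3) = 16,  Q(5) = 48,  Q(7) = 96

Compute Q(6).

70

From Q(3) = 16 and Q(5) = 48: 9a + c = 16 and 25a + c = 48.
Subtracting: 16a = 32, so a = 2; then c = 16 − 2·9 = -2.
So Q(t) = 2t² − 2, and Q(6) = 70.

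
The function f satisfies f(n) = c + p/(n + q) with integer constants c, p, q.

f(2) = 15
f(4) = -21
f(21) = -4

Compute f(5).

(f(n) − c)(n + q) = p for each data point; the three points give a linear system in c and q, then p follows.
Solving: c = -3, q = -3, p = -18, so f(n) = -3 − 18/(n − 3).
Then f(5) = -3 − 18/2 = -12.

-12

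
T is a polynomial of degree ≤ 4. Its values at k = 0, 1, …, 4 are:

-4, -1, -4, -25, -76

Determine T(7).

-529

First differences: 3, -3, -21, -51. Second differences: -6, -18, -30. Third differences: -12, -12.
Level-3 differences are constant, so T has degree 3.
Fitting a degree-3 polynomial gives T(k) = -2k³ + 3k² + 2k - 4.
Then T(7) = -529.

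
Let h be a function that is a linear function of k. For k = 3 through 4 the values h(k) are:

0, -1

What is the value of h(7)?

Write h(k) = ak + b; the 2 given values yield a linear system in the 2 coefficients.
Solving, h(k) = -k + 3.
Then h(7) = -4.

-4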